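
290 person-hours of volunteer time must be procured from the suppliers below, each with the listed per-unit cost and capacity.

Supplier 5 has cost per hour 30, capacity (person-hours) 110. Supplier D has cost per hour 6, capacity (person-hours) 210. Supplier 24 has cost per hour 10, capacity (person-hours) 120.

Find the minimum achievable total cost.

2060

Use suppliers in increasing cost order.
Supplier D at 6: take all 210 person-hours ; 80 still needed.
Supplier 24 (10): take the remaining 80 ; done.
Supplier 5: unused.
Cost = 210×6 + 80×10 = 2060.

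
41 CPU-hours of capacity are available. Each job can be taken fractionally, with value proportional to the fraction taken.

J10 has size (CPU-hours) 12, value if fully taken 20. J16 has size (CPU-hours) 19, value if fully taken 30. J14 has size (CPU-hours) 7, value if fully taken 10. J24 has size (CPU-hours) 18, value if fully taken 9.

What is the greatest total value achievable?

Rank by value-to-size ratio: J10 20/12≈1.67, J16 30/19≈1.58, J14 10/7≈1.43, J24 9/18≈0.5.
All 12 CPU-hours of J10 fit (value 20) ; 29 remain.
J16: take in full, 19 CPU-hours for value 30 ; 10 left.
Take all of J14 (7 CPU-hours, value 10) ; 3 CPU-hours left.
Only 3 CPU-hours remain; take 3/18 of J24 for value 9×3/18 = 1.5.
Total value = 61.5.

61.5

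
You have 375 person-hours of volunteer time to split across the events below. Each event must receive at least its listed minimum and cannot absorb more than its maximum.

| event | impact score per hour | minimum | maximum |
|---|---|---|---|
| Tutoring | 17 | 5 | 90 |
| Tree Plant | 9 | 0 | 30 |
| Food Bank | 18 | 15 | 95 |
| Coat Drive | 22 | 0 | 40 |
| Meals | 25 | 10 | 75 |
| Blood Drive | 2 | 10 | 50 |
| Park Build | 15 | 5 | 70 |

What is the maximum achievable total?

Meeting every minimum uses 5+0+15+0+10+10+5 = 45 person-hours, leaving 330.
Rank by impact score per hour: Meals 25 > Coat Drive 22 > Food Bank 18 > Tutoring 17 > Park Build 15 > Tree Plant 9 > Blood Drive 2.
Give Meals 65 more to hit its cap of 75 → 265 left.
Give Coat Drive 40 more to hit its cap of 40 → 225 left.
Food Bank: +80 to 95 (cap) → 145 left.
Give Tutoring 85 more to hit its cap of 90 → 60 left.
Only 60 left; Park Build takes them to reach 65.
Total = 17×90 + 18×95 + 22×40 + 25×75 + 2×10 + 15×65 = 6990.

6990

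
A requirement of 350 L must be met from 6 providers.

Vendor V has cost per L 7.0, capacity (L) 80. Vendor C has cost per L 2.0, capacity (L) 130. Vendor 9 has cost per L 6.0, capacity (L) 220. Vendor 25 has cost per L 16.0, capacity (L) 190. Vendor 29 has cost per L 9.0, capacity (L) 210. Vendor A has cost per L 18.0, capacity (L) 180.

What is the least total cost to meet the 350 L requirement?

Fill from the cheapest provider first.
Vendor C at 2.0: take all 130 L → 220 still needed.
Vendor 9 at 6.0: take all 220 L → 0 still needed.
Vendor V, Vendor 29, Vendor 25, Vendor A: unused.
Cost = 130×2.0 + 220×6.0 = 1580.

1580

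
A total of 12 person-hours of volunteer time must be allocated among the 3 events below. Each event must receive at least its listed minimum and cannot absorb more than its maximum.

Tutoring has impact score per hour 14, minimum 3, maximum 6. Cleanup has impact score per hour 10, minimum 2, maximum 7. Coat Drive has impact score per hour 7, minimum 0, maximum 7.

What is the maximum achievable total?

144

Meeting every minimum uses 3+2+0 = 5 person-hours, leaving 7.
Order the events by impact score per hour: Tutoring 14 > Cleanup 10 > Coat Drive 7.
Give Tutoring 3 more to hit its cap of 6 → 4 left.
Cleanup has room for 5 more but only 4 remain, so it gets 6.
Total = 14×6 + 10×6 = 144.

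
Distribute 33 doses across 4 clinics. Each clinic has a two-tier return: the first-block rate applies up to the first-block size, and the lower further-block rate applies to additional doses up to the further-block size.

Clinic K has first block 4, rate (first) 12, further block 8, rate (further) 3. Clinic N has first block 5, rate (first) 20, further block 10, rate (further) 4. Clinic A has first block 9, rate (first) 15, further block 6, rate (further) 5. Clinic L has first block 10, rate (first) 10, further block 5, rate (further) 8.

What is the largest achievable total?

423

Treat each block as its own option and order by rate: Clinic N/tier1 20 > Clinic A/tier1 15 > Clinic K/tier1 12 > Clinic L/tier1 10 > Clinic L/tier2 8 > Clinic A/tier2 5 > Clinic N/tier2 4 > Clinic K/tier2 3.
Clinic N/tier1 (20): +5 ; 28 left.
Clinic A/tier1 (15): +9 ; 19 left.
Clinic K/tier1 (12): +4 ; 15 left.
Fill Clinic L tier1 block (10 at 10) ; 5 left.
Fill Clinic L tier2 block (5 at 8) ; 0 left.
Total = 20×5 + 15×9 + 12×4 + 10×10 + 8×5 = 423.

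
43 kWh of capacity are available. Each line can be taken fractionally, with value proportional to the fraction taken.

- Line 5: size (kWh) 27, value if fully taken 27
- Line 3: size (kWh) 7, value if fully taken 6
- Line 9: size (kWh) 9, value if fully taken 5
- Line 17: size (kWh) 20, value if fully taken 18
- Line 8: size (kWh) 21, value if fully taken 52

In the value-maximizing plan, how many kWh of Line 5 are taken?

22

Best value per unit of size first: Line 8 52/21≈2.48, Line 5 27/27≈1, Line 17 18/20≈0.9, Line 3 6/7≈0.857, Line 9 5/9≈0.556.
Take all of Line 8 (21 kWh, value 52) → 22 kWh left.
22 kWh left: a 22/27 share of Line 5 gives 27×22/27 = 22.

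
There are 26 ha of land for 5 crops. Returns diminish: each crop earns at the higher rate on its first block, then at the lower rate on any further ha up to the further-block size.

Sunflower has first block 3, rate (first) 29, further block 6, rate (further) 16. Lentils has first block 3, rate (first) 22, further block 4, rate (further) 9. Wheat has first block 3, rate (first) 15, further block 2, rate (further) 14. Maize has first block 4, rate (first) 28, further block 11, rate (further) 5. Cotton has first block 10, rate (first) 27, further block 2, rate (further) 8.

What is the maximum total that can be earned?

631

Treat each block as its own option and order by rate: Sunflower/tier1 29 > Maize/tier1 28 > Cotton/tier1 27 > Lentils/tier1 22 > Sunflower/tier2 16 > Wheat/tier1 15 > Wheat/tier2 14 > Lentils/tier2 9 > Cotton/tier2 8 > Maize/tier2 5.
Sunflower tier1 at 29: fill all 3 → 23 left.
Maize/tier1 (28): +4 → 19 left.
Fill Cotton tier1 block (10 at 27) → 9 left.
Fill Lentils tier1 block (3 at 22) → 6 left.
Sunflower tier2 at 16: fill all 6 → 0 left.
Total = 29×3 + 28×4 + 27×10 + 22×3 + 16×6 = 631.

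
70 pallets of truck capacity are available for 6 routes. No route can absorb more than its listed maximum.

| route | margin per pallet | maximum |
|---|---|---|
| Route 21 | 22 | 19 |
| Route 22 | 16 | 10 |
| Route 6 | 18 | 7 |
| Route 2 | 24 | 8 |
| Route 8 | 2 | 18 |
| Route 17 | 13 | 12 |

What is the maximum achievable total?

Order the routes by margin per pallet: Route 2 24 > Route 21 22 > Route 6 18 > Route 22 16 > Route 17 13 > Route 8 2.
Give Route 2 8 to hit its cap of 8 → 62 left.
Route 21: +19 to 19 (cap) → 43 left.
Route 6: +7 to 7 (cap) → 36 left.
Route 22 takes 10 to reach its cap of 10 → 26 left.
Give Route 17 12 to hit its cap of 12 → 14 left.
Route 8: +14 (room for 18) → 14. Pool exhausted.
Total = 22×19 + 16×10 + 18×7 + 24×8 + 2×14 + 13×12 = 1080.

1080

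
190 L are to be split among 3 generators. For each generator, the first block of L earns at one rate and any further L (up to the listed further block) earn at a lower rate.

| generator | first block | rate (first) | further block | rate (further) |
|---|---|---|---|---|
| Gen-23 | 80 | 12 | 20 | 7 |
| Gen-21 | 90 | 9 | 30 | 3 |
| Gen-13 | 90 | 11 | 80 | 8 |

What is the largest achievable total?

Order all 6 blocks by rate: Gen-23/tier1 12 > Gen-13/tier1 11 > Gen-21/tier1 9 > Gen-13/tier2 8 > Gen-23/tier2 7 > Gen-21/tier2 3.
Gen-23/tier1 (12): +80 — 110 left.
Gen-13 tier1 at 11: fill all 90 — 20 left.
20 remain; put them into Gen-21 tier1 at 9.
Total = 12×80 + 11×90 + 9×20 = 2130.

2130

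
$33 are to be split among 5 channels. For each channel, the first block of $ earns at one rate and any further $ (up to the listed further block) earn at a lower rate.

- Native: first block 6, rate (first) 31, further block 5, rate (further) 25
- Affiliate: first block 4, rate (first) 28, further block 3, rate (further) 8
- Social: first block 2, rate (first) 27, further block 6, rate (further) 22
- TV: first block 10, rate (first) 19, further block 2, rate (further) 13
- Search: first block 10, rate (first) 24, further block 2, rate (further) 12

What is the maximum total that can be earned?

849

Order all 10 blocks by rate: Native/tier1 31 > Affiliate/tier1 28 > Social/tier1 27 > Native/tier2 25 > Search/tier1 24 > Social/tier2 22 > TV/tier1 19 > TV/tier2 13 > Search/tier2 12 > Affiliate/tier2 8.
Native/tier1 (31): +6 → 27 left.
Affiliate/tier1 (28): +4 → 23 left.
Fill Social tier1 block (2 at 27) → 21 left.
Fill Native tier2 block (5 at 25) → 16 left.
Search tier1 at 24: fill all 10 → 6 left.
Social/tier2 (22): +6 → 0 left.
Total = 31×6 + 28×4 + 27×2 + 25×5 + 24×10 + 22×6 = 849.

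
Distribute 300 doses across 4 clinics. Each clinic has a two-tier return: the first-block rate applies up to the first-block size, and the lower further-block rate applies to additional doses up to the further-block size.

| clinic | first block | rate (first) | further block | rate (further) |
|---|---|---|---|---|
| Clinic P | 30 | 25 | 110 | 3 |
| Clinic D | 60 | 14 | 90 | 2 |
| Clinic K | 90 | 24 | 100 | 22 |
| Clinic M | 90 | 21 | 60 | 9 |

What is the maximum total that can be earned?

6790

Order all 8 blocks by rate: Clinic P/tier1 25 > Clinic K/tier1 24 > Clinic K/tier2 22 > Clinic M/tier1 21 > Clinic D/tier1 14 > Clinic M/tier2 9 > Clinic P/tier2 3 > Clinic D/tier2 2.
Clinic P/tier1 (25): +30 → 270 left.
Clinic K tier1 at 24: fill all 90 → 180 left.
Clinic K tier2 at 22: fill all 100 → 80 left.
80 remain; put them into Clinic M tier1 at 21.
Total = 25×30 + 24×90 + 22×100 + 21×80 = 6790.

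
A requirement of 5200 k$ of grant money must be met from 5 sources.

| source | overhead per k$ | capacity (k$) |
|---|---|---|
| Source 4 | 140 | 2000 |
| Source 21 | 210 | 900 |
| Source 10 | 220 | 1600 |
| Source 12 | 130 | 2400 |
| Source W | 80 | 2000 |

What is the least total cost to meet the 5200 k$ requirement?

Cheapest first:
Source W at 80: take all 2000 k$ → 3200 still needed.
Source 12 at 130: take all 2400 k$ → 800 still needed.
Source 4 at 140: take 800 of its 2000 → requirement met.
Source 21, Source 10: unused.
Cost = 2000×80 + 2400×130 + 800×140 = 584000.

584000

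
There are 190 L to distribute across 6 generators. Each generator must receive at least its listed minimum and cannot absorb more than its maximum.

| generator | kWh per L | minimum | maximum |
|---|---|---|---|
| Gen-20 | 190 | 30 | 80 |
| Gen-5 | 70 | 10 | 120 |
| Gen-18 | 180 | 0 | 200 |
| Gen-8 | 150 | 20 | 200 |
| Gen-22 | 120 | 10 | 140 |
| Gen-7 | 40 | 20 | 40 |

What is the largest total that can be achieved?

Meeting every minimum uses 30+10+0+20+10+20 = 90 L, leaving 100.
Order the generators by kWh per L: Gen-20 190 > Gen-18 180 > Gen-8 150 > Gen-22 120 > Gen-5 70 > Gen-7 40.
Give Gen-20 50 more to hit its cap of 80 ; 50 left.
Gen-18 has room for 200 more but only 50 remain, so it gets 50.
Total = 190×80 + 70×10 + 180×50 + 150×20 + 120×10 + 40×20 = 29900.

29900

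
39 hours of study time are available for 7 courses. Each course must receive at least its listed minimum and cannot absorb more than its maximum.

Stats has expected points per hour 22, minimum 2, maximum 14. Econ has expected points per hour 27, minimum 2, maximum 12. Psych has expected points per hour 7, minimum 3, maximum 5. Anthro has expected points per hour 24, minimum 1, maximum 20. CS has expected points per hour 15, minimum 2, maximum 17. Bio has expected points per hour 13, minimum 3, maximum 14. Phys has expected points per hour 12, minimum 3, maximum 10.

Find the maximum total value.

Meeting every minimum uses 2+2+3+1+2+3+3 = 16 hours, leaving 23.
Highest expected points per hour first: Econ 27 > Anthro 24 > Stats 22 > CS 15 > Bio 13 > Phys 12 > Psych 7.
Econ: +10 to 12 (cap) → 13 left.
Anthro: +13 (room for 19) → 14. Pool exhausted.
Total = 22×2 + 27×12 + 7×3 + 24×14 + 15×2 + 13×3 + 12×3 = 830.

830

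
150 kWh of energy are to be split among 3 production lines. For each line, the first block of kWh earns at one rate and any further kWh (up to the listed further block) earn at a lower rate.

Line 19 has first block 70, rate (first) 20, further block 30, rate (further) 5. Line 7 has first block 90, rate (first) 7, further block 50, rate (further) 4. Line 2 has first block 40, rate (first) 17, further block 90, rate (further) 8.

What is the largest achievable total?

Rank every tier by rate: Line 19/first 20 > Line 2/first 17 > Line 2/second 8 > Line 7/first 7 > Line 19/second 5 > Line 7/second 4.
Line 19 first at 20: fill all 70 ; 80 left.
Line 2 first at 17: fill all 40 ; 40 left.
40 remain; put them into Line 2 second at 8.
Total = 20×70 + 17×40 + 8×40 = 2400.

2400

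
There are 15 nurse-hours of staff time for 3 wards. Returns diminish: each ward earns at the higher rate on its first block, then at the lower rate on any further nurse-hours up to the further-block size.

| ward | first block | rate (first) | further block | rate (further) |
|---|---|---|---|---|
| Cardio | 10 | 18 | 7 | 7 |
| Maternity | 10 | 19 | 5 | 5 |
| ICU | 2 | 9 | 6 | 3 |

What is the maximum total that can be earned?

Order all 6 blocks by rate: Maternity/first 19 > Cardio/first 18 > ICU/first 9 > Cardio/second 7 > Maternity/second 5 > ICU/second 3.
Maternity/first (19): +10 → 5 left.
Cardio/first: +5 of 10 at 18; pool empty.
Total = 19×10 + 18×5 = 280.

280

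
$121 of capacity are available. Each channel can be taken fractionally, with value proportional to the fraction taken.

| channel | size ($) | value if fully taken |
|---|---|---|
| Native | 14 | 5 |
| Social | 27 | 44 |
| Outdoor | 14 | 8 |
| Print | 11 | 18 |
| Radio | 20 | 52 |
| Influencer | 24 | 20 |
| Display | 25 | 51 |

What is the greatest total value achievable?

Best value per unit of size first: Radio 52/20≈2.6, Display 51/25≈2.04, Print 18/11≈1.64, Social 44/27≈1.63, Influencer 20/24≈0.833, Outdoor 8/14≈0.571, Native 5/14≈0.357.
All 20 $ of Radio fit (value 52) → 101 remain.
All 25 $ of Display fit (value 51) → 76 remain.
Print: take in full, 11 $ for value 18 → 65 left.
Social: take in full, 27 $ for value 44 → 38 left.
Influencer: take in full, 24 $ for value 20 → 14 left.
Take all of Outdoor (14 $, value 8) → 0 $ left.
Total value = 193.

193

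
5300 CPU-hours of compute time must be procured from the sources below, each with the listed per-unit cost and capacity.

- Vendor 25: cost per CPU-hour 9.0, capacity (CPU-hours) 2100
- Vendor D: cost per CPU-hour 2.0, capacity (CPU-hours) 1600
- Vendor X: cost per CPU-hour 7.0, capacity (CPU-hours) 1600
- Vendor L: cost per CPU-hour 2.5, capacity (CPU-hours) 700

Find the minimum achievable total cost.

28750

Use sources in increasing cost order.
Vendor D at 2.0: take all 1600 CPU-hours — 3700 still needed.
Vendor L at 2.5: take all 700 CPU-hours — 3000 still needed.
Take 1600 from Vendor X at 7.0 — need 1400 more.
Vendor 25 (9.0): take the remaining 1400 — done.
Cost = 1600×2.0 + 700×2.5 + 1600×7.0 + 1400×9.0 = 28750.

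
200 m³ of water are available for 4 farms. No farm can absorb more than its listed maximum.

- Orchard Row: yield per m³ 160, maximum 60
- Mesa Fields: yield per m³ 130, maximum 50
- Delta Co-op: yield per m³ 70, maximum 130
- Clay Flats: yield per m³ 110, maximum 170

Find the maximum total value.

26000

Order the farms by yield per m³: Orchard Row 160 > Mesa Fields 130 > Clay Flats 110 > Delta Co-op 70.
Give Orchard Row 60 to hit its cap of 60 ; 140 left.
Mesa Fields takes 50 to reach its cap of 50 ; 90 left.
Clay Flats has room for 170 but only 90 remain, so it gets 90.
Total = 160×60 + 130×50 + 110×90 = 26000.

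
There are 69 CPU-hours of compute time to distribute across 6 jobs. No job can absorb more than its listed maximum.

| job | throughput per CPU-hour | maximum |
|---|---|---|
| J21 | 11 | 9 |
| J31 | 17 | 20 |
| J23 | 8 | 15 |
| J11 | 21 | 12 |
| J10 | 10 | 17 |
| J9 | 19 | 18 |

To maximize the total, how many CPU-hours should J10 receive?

10

Order the jobs by throughput per CPU-hour: J11 21 > J9 19 > J31 17 > J21 11 > J10 10 > J23 8.
J11: +12 to 12 (cap) — 57 left.
J9 takes 18 to reach its cap of 18 — 39 left.
Give J31 20 to hit its cap of 20 — 19 left.
J21 takes 9 to reach its cap of 9 — 10 left.
Only 10 left; J10 takes them to reach 10.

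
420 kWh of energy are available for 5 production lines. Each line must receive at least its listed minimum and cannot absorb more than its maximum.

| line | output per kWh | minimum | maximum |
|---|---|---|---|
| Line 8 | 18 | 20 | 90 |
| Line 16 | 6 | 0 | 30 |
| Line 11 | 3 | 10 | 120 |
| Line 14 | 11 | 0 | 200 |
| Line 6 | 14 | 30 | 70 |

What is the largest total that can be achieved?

5070

Meeting every minimum uses 20+0+10+0+30 = 60 kWh, leaving 360.
Rank by output per kWh: Line 8 18 > Line 6 14 > Line 14 11 > Line 16 6 > Line 11 3.
Line 8 takes 70 more to reach its cap of 90 → 290 left.
Line 6: +40 to 70 (cap) → 250 left.
Line 14 takes 200 more to reach its cap of 200 → 50 left.
Line 16 takes 30 more to reach its cap of 30 → 20 left.
Only 20 left; Line 11 takes them to reach 30.
Total = 18×90 + 6×30 + 3×30 + 11×200 + 14×70 = 5070.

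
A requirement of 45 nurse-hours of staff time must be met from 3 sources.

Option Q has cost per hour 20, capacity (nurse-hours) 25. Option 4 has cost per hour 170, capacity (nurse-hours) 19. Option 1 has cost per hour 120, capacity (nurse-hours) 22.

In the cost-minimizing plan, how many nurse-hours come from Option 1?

20

Use sources in increasing cost order.
Option Q at 20: take all 25 nurse-hours ; 20 still needed.
Option 1 (120): take the remaining 20 ; done.
Option 4: unused.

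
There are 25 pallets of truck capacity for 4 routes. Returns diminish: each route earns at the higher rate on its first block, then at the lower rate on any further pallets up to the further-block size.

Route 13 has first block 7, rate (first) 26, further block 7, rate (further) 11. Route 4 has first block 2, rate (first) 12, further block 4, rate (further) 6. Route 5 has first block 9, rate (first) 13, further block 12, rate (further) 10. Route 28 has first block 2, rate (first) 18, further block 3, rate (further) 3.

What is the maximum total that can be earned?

414

Rank every tier by rate: Route 13/first 26 > Route 28/first 18 > Route 5/first 13 > Route 4/first 12 > Route 13/second 11 > Route 5/second 10 > Route 4/second 6 > Route 28/second 3.
Route 13 first at 26: fill all 7 — 18 left.
Fill Route 28 first block (2 at 18) — 16 left.
Route 5 first at 13: fill all 9 — 7 left.
Fill Route 4 first block (2 at 12) — 5 left.
Route 13/second: +5 of 7 at 11; pool empty.
Total = 26×7 + 18×2 + 13×9 + 12×2 + 11×5 = 414.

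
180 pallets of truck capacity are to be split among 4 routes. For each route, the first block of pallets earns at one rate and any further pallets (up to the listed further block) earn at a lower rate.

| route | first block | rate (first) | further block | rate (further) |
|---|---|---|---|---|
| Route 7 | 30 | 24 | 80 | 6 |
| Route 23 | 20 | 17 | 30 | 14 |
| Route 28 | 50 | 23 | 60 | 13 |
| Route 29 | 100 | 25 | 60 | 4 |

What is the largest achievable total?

4370

Rank every tier by rate: Route 29/tier1 25 > Route 7/tier1 24 > Route 28/tier1 23 > Route 23/tier1 17 > Route 23/tier2 14 > Route 28/tier2 13 > Route 7/tier2 6 > Route 29/tier2 4.
Route 29 tier1 at 25: fill all 100 — 80 left.
Route 7 tier1 at 24: fill all 30 — 50 left.
Route 28/tier1 (23): +50 — 0 left.
Total = 25×100 + 24×30 + 23×50 = 4370.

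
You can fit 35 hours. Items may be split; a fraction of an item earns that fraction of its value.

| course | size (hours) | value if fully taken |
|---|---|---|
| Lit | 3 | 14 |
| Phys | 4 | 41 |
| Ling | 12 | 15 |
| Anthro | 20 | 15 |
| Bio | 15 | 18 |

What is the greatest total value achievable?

Rank by value-to-size ratio: Phys 41/4≈10.2, Lit 14/3≈4.67, Ling 15/12≈1.25, Bio 18/15≈1.2, Anthro 15/20≈0.75.
Phys: take in full, 4 hours for value 41 ; 31 left.
All 3 hours of Lit fit (value 14) ; 28 remain.
Take all of Ling (12 hours, value 15) ; 16 hours left.
All 15 hours of Bio fit (value 18) ; 1 remain.
Fill the last 1 hours with part of Anthro: 1/20 of it earns 0.75.
Total value = 88.75.

88.75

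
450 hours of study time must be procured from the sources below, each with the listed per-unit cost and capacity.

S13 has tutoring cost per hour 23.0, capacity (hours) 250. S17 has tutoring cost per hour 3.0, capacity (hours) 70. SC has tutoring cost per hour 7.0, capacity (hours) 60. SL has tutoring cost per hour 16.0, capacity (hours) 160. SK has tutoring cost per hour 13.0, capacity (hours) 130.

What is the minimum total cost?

Use sources in increasing cost order.
S17 at 3.0: take all 70 hours → 380 still needed.
Take 60 from SC at 7.0 → need 320 more.
SK (13.0): use full 130 → 190 hours to go.
Take 160 from SL at 16.0 → need 30 more.
S13 at 23.0: take 30 of its 250 → requirement met.
Cost = 70×3.0 + 60×7.0 + 130×13.0 + 160×16.0 + 30×23.0 = 5570.

5570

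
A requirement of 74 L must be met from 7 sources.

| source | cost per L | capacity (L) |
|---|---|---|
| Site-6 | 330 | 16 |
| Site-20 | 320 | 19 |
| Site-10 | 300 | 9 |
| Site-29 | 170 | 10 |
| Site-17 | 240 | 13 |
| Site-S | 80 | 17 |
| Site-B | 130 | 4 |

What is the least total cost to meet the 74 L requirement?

16140

Use sources in increasing cost order.
Site-S at 80: take all 17 L → 57 still needed.
Site-B (130): use full 4 → 53 L to go.
Site-29 at 170: take all 10 L → 43 still needed.
Take 13 from Site-17 at 240 → need 30 more.
Take 9 from Site-10 at 300 → need 21 more.
Site-20 at 320: take all 19 L → 2 still needed.
Take 2 from Site-6 at 330 to finish.
Cost = 17×80 + 4×130 + 10×170 + 13×240 + 9×300 + 19×320 + 2×330 = 16140.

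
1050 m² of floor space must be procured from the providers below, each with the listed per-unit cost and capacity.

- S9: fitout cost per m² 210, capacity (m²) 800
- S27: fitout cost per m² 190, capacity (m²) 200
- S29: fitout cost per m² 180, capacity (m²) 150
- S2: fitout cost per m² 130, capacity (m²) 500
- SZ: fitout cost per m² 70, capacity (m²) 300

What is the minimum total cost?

Use providers in increasing cost order.
SZ at 70: take all 300 m² — 750 still needed.
Take 500 from S2 at 130 — need 250 more.
Take 150 from S29 at 180 — need 100 more.
S27 at 190: take 100 of its 200 — requirement met.
S9: unused.
Cost = 300×70 + 500×130 + 150×180 + 100×190 = 132000.

132000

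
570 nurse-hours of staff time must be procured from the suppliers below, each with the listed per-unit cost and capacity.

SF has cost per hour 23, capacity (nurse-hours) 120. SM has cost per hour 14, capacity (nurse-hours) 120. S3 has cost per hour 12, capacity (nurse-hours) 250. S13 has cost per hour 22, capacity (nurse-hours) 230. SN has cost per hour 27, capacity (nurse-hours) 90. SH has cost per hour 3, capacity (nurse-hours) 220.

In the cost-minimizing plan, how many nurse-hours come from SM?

Use suppliers in increasing cost order.
SH at 3: take all 220 nurse-hours → 350 still needed.
S3 (12): use full 250 → 100 nurse-hours to go.
SM at 14: take 100 of its 120 → requirement met.
S13, SF, SN: unused.

100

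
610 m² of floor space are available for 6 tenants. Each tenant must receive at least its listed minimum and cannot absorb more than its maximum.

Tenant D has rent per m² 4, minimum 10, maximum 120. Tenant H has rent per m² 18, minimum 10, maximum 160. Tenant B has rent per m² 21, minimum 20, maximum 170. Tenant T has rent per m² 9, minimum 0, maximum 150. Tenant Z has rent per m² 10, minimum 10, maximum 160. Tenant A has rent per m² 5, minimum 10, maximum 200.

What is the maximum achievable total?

Meeting every minimum uses 10+10+20+0+10+10 = 60 m², leaving 550.
Rank by rent per m²: Tenant B 21 > Tenant H 18 > Tenant Z 10 > Tenant T 9 > Tenant A 5 > Tenant D 4.
Tenant B takes 150 more to reach its cap of 170 ; 400 left.
Give Tenant H 150 more to hit its cap of 160 ; 250 left.
Tenant Z takes 150 more to reach its cap of 160 ; 100 left.
Tenant T has room for 150 more but only 100 remain, so it gets 100.
Total = 4×10 + 18×160 + 21×170 + 9×100 + 10×160 + 5×10 = 9040.

9040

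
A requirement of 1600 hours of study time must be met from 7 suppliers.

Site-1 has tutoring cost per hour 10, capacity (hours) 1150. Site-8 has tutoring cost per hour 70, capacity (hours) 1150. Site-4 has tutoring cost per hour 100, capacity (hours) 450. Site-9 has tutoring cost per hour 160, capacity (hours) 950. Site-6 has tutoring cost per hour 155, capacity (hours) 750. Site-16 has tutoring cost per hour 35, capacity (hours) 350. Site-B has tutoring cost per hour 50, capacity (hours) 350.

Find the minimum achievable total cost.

28750

Use suppliers in increasing cost order.
Site-1 (10): use full 1150 — 450 hours to go.
Take 350 from Site-16 at 35 — need 100 more.
Take 100 from Site-B at 50 to finish.
Site-8, Site-4, Site-6, Site-9: unused.
Cost = 1150×10 + 350×35 + 100×50 = 28750.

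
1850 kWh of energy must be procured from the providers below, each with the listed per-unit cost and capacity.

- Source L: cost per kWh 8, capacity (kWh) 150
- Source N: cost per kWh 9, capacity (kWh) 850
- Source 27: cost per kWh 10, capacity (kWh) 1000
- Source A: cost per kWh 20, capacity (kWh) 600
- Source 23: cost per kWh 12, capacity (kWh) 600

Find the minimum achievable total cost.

17350

Cheapest first:
Take 150 from Source L at 8 → need 1700 more.
Source N at 9: take all 850 kWh → 850 still needed.
Take 850 from Source 27 at 10 to finish.
Source 23, Source A: unused.
Cost = 150×8 + 850×9 + 850×10 = 17350.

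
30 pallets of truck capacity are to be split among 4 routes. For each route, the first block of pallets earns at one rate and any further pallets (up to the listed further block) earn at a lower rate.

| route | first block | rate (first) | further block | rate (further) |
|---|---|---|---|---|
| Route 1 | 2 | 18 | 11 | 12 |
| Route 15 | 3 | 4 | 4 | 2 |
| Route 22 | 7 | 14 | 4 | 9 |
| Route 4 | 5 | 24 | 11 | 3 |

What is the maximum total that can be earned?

426

Treat each block as its own option and order by rate: Route 4/tier1 24 > Route 1/tier1 18 > Route 22/tier1 14 > Route 1/tier2 12 > Route 22/tier2 9 > Route 15/tier1 4 > Route 4/tier2 3 > Route 15/tier2 2.
Route 4 tier1 at 24: fill all 5 ; 25 left.
Route 1/tier1 (18): +2 ; 23 left.
Route 22 tier1 at 14: fill all 7 ; 16 left.
Route 1/tier2 (12): +11 ; 5 left.
Route 22/tier2 (9): +4 ; 1 left.
Route 15 tier1 at 4: only 1 left, fill 1.
Total = 24×5 + 18×2 + 14×7 + 12×11 + 9×4 + 4×1 = 426.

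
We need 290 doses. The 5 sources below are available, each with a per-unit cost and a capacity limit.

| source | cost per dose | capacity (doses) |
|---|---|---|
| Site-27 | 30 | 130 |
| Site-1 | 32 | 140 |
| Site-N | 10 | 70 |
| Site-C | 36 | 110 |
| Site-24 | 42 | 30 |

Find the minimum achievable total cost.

Cheapest first:
Take 70 from Site-N at 10 — need 220 more.
Site-27 at 30: take all 130 doses — 90 still needed.
Take 90 from Site-1 at 32 to finish.
Site-C, Site-24: unused.
Cost = 70×10 + 130×30 + 90×32 = 7480.

7480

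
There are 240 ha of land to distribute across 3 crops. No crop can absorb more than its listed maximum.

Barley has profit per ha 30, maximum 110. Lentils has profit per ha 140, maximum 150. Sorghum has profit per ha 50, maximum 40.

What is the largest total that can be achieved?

24500

Rank by profit per ha: Lentils 140 > Sorghum 50 > Barley 30.
Lentils takes 150 to reach its cap of 150 → 90 left.
Give Sorghum 40 to hit its cap of 40 → 50 left.
Barley has room for 110 but only 50 remain, so it gets 50.
Total = 30×50 + 140×150 + 50×40 = 24500.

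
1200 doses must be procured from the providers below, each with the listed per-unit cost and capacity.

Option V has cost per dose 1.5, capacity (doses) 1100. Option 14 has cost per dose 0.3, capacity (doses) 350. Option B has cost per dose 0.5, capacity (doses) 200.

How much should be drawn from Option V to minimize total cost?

650

Use providers in increasing cost order.
Option 14 (0.3): use full 350 → 850 doses to go.
Take 200 from Option B at 0.5 → need 650 more.
Option V (1.5): take the remaining 650 → done.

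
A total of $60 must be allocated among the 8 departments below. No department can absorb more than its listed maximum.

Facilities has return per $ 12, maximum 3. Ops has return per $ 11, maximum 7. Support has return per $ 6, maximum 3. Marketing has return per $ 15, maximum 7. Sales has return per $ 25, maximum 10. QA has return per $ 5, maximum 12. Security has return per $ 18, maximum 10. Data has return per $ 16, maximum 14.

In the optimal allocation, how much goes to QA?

Order the departments by return per $: Sales 25 > Security 18 > Data 16 > Marketing 15 > Facilities 12 > Ops 11 > Support 6 > QA 5.
Sales: +10 to 10 (cap) → 50 left.
Give Security 10 to hit its cap of 10 → 40 left.
Data takes 14 to reach its cap of 14 → 26 left.
Marketing: +7 to 7 (cap) → 19 left.
Give Facilities 3 to hit its cap of 3 → 16 left.
Ops takes 7 to reach its cap of 7 → 9 left.
Support: +3 to 3 (cap) → 6 left.
QA: +6 (room for 12) → 6. Pool exhausted.

6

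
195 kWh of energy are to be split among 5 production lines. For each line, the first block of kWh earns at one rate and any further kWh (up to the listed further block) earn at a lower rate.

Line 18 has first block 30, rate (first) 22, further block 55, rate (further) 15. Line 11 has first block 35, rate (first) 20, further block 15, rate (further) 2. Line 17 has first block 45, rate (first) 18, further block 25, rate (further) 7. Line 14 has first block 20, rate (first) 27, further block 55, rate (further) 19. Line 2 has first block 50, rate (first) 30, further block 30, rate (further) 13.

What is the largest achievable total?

Treat each block as its own option and order by rate: Line 2/tier1 30 > Line 14/tier1 27 > Line 18/tier1 22 > Line 11/tier1 20 > Line 14/tier2 19 > Line 17/tier1 18 > Line 18/tier2 15 > Line 2/tier2 13 > Line 17/tier2 7 > Line 11/tier2 2.
Line 2 tier1 at 30: fill all 50 → 145 left.
Fill Line 14 tier1 block (20 at 27) → 125 left.
Fill Line 18 tier1 block (30 at 22) → 95 left.
Line 11/tier1 (20): +35 → 60 left.
Fill Line 14 tier2 block (55 at 19) → 5 left.
Line 17 tier1 at 18: only 5 left, fill 5.
Total = 30×50 + 27×20 + 22×30 + 20×35 + 19×55 + 18×5 = 4535.

4535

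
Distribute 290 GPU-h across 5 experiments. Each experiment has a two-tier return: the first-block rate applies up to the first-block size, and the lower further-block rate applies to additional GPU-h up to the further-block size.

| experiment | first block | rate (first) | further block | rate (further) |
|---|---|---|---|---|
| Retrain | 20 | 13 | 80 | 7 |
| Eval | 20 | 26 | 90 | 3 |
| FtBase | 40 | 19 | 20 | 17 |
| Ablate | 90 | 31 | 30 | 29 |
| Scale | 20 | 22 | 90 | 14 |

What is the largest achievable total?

Treat each block as its own option and order by rate: Ablate/T1 31 > Ablate/T2 29 > Eval/T1 26 > Scale/T1 22 > FtBase/T1 19 > FtBase/T2 17 > Scale/T2 14 > Retrain/T1 13 > Retrain/T2 7 > Eval/T2 3.
Fill Ablate T1 block (90 at 31) — 200 left.
Ablate/T2 (29): +30 — 170 left.
Eval/T1 (26): +20 — 150 left.
Scale T1 at 22: fill all 20 — 130 left.
Fill FtBase T1 block (40 at 19) — 90 left.
Fill FtBase T2 block (20 at 17) — 70 left.
Scale T2 at 14: only 70 left, fill 70.
Total = 31×90 + 29×30 + 26×20 + 22×20 + 19×40 + 17×20 + 14×70 = 6700.

6700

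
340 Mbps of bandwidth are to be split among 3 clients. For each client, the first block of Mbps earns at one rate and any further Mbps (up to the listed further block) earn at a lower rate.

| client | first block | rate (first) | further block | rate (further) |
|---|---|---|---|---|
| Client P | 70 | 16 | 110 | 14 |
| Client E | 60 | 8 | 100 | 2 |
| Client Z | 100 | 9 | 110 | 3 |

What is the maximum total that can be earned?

4040

Treat each block as its own option and order by rate: Client P/first 16 > Client P/second 14 > Client Z/first 9 > Client E/first 8 > Client Z/second 3 > Client E/second 2.
Client P/first (16): +70 ; 270 left.
Client P/second (14): +110 ; 160 left.
Client Z/first (9): +100 ; 60 left.
Fill Client E first block (60 at 8) ; 0 left.
Total = 16×70 + 14×110 + 9×100 + 8×60 = 4040.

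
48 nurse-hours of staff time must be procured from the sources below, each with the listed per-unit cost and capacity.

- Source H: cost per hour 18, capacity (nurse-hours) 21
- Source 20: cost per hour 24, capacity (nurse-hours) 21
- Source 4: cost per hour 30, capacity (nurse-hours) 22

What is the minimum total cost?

Fill from the cheapest source first.
Source H (18): use full 21 → 27 nurse-hours to go.
Take 21 from Source 20 at 24 → need 6 more.
Source 4 at 30: take 6 of its 22 → requirement met.
Cost = 21×18 + 21×24 + 6×30 = 1062.

1062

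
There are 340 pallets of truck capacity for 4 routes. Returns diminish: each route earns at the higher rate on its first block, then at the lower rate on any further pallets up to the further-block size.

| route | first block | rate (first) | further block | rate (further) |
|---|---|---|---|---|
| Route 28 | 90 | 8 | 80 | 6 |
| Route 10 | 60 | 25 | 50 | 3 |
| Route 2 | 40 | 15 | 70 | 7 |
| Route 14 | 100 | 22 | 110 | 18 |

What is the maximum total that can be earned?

Order all 8 blocks by rate: Route 10/T1 25 > Route 14/T1 22 > Route 14/T2 18 > Route 2/T1 15 > Route 28/T1 8 > Route 2/T2 7 > Route 28/T2 6 > Route 10/T2 3.
Route 10 T1 at 25: fill all 60 — 280 left.
Route 14 T1 at 22: fill all 100 — 180 left.
Fill Route 14 T2 block (110 at 18) — 70 left.
Route 2 T1 at 15: fill all 40 — 30 left.
30 remain; put them into Route 28 T1 at 8.
Total = 25×60 + 22×100 + 18×110 + 15×40 + 8×30 = 6520.

6520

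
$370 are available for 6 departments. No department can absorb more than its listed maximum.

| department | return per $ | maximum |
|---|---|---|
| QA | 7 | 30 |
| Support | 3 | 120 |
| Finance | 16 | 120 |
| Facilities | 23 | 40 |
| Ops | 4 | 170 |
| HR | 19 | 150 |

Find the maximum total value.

6020

Highest return per $ first: Facilities 23 > HR 19 > Finance 16 > QA 7 > Ops 4 > Support 3.
Facilities takes 40 to reach its cap of 40 — 330 left.
HR: +150 to 150 (cap) — 180 left.
Finance takes 120 to reach its cap of 120 — 60 left.
Give QA 30 to hit its cap of 30 — 30 left.
Only 30 left; Ops takes them to reach 30.
Total = 7×30 + 16×120 + 23×40 + 4×30 + 19×150 = 6020.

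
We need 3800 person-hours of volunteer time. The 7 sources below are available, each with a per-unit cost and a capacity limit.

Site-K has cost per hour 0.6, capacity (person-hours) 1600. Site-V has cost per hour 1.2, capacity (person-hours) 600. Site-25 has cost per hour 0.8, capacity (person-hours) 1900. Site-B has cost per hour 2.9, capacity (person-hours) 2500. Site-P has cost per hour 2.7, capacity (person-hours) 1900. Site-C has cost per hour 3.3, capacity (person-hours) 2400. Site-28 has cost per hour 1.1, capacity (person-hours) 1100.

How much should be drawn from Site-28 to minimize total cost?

300

Fill from the cheapest source first.
Site-K (0.6): use full 1600 → 2200 person-hours to go.
Site-25 (0.8): use full 1900 → 300 person-hours to go.
Site-28 at 1.1: take 300 of its 1100 → requirement met.
Site-V, Site-P, Site-B, Site-C: unused.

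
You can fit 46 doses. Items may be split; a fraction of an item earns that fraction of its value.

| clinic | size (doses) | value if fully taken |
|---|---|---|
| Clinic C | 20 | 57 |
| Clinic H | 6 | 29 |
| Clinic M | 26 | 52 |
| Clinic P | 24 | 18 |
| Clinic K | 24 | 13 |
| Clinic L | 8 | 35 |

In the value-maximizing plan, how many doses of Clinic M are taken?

12

Sort by value density: Clinic H 29/6≈4.83, Clinic L 35/8≈4.38, Clinic C 57/20≈2.85, Clinic M 52/26≈2, Clinic P 18/24≈0.75, Clinic K 13/24≈0.542.
Clinic H: take in full, 6 doses for value 29 → 40 left.
All 8 doses of Clinic L fit (value 35) → 32 remain.
Clinic C: take in full, 20 doses for value 57 → 12 left.
Only 12 doses remain; take 12/26 of Clinic M for value 52×12/26 = 24.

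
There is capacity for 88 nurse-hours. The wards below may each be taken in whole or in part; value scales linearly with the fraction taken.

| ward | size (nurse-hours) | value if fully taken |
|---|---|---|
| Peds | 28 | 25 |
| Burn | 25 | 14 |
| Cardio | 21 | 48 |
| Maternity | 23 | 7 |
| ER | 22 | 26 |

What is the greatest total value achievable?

108.52

Sort by value density: Cardio 48/21≈2.29, ER 26/22≈1.18, Peds 25/28≈0.893, Burn 14/25≈0.56, Maternity 7/23≈0.304.
Take all of Cardio (21 nurse-hours, value 48) ; 67 nurse-hours left.
All 22 nurse-hours of ER fit (value 26) ; 45 remain.
All 28 nurse-hours of Peds fit (value 25) ; 17 remain.
Fill the last 17 nurse-hours with part of Burn: 17/25 of it earns 9.52.
Total value = 108.52.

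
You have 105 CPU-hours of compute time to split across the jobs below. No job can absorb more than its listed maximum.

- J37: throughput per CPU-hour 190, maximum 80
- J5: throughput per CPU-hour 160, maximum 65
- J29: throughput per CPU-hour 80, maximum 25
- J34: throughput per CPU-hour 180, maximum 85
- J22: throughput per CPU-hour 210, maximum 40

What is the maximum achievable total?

20750

Order the jobs by throughput per CPU-hour: J22 210 > J37 190 > J34 180 > J5 160 > J29 80.
Give J22 40 to hit its cap of 40 ; 65 left.
Only 65 left; J37 takes them to reach 65.
Total = 190×65 + 210×40 = 20750.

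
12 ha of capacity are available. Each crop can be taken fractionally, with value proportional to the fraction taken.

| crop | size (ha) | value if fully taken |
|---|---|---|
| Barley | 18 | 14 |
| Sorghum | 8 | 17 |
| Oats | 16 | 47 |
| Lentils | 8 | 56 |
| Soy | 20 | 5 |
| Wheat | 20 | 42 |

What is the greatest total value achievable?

67.75

Sort by value density: Lentils 56/8≈7, Oats 47/16≈2.94, Sorghum 17/8≈2.12, Wheat 42/20≈2.1, Barley 14/18≈0.778, Soy 5/20≈0.25.
Lentils: take in full, 8 ha for value 56 — 4 left.
Only 4 ha remain; take 4/16 of Oats for value 47×4/16 = 11.75.
Total value = 67.75.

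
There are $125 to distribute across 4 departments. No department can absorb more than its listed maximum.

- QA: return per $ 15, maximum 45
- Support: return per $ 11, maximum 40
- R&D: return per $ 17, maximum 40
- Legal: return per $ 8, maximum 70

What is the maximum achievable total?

1795

Highest return per $ first: R&D 17 > QA 15 > Support 11 > Legal 8.
R&D takes 40 to reach its cap of 40 → 85 left.
Give QA 45 to hit its cap of 45 → 40 left.
Support takes 40 to reach its cap of 40 → 0 left.
Total = 15×45 + 11×40 + 17×40 = 1795.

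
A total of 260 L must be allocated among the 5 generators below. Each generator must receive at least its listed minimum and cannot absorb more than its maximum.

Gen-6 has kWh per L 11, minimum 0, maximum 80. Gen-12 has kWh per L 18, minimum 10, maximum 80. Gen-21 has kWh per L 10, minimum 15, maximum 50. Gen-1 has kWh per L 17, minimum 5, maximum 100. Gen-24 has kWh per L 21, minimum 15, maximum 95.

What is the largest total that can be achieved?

Meeting every minimum uses 0+10+15+5+15 = 45 L, leaving 215.
Order the generators by kWh per L: Gen-24 21 > Gen-12 18 > Gen-1 17 > Gen-6 11 > Gen-21 10.
Gen-24 takes 80 more to reach its cap of 95 ; 135 left.
Gen-12: +70 to 80 (cap) ; 65 left.
Only 65 left; Gen-1 takes them to reach 70.
Total = 18×80 + 10×15 + 17×70 + 21×95 = 4775.

4775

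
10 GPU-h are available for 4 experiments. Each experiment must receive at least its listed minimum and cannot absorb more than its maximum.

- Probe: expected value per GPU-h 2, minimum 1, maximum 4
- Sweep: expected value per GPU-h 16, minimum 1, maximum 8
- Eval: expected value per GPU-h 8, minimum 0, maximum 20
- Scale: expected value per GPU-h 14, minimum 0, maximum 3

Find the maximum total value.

144

Meeting every minimum uses 1+1+0+0 = 2 GPU-h, leaving 8.
Rank by expected value per GPU-h: Sweep 16 > Scale 14 > Eval 8 > Probe 2.
Sweep takes 7 more to reach its cap of 8 → 1 left.
Only 1 left; Scale takes them to reach 1.
Total = 2×1 + 16×8 + 14×1 = 144.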